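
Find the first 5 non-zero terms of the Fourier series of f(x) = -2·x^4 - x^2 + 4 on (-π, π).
(-92 + 16·π^2)·cos(x) + (5 - 4·π^2)·cos(2·x) + (-20/27 + 16·π^2/9)·cos(3·x) + (1/8 - π^2)·cos(4·x) - 2·π^4/5 - π^2/3 + 4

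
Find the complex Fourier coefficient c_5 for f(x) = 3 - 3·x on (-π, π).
Compute the real Fourier coefficients first: a_5 = 0, b_5 = -6/5.
Then c_5 = (a_5 − i·b_5)/2 = 3·i/5.

Final answer: 3·i/5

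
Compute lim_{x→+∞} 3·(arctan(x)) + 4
Evaluate the dominant behaviour as x → +∞; each term tends to a finite value or vanishes.
Limit = 4 + 3·π/2.

Final answer: 4 + 3·π/2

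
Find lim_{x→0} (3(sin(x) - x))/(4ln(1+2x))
Both numerator and denominator → 0 as x → 0; this is a 0/0 indeterminate form.
Expand each to leading order near x = 0: numerator ~ -x^3/2, denominator ~ 8·x.
The limit of the ratio is 0.

Final answer: 0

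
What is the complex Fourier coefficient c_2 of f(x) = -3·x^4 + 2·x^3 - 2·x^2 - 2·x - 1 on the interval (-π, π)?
Compute the real Fourier coefficients first: a_2 = 7 - 6·π^2, b_2 = 5 - 2·π^2.
Then c_2 = (a_2 − i·b_2)/2 = -3·π^2 + 7/2 - 5·i/2 + i·π^2.

Final answer: -3·π^2 + 7/2 - 5·i/2 + i·π^2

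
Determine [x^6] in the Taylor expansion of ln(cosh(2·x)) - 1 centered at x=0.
Expand to order 6: ln(cosh(2·x)) - 1 = 64·x^6/45 - 4·x^4/3 + 2·x^2 - 1 + O(x^7).
The coefficient of x^6 is 64/45.

Final answer: 64/45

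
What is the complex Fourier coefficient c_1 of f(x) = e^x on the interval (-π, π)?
Compute the real Fourier coefficients first: a_1 = (1 - e^(2·π))·e^(-π)/(2·π), b_1 = (-1 + e^(2·π))·e^(-π)/(2·π).
Then c_1 = (a_1 − i·b_1)/2 = -e^(π)/(4·π) + e^(-π)/(4·π) - i·e^(π)/(4·π) + i·e^(-π)/(4·π).

Final answer: -e^(π)/(4·π) + e^(-π)/(4·π) - i·e^(π)/(4·π) + i·e^(-π)/(4·π)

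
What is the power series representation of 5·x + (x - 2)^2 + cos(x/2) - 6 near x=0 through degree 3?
7·x^2/8 + x - 1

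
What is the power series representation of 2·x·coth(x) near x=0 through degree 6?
4·x^6/945 - 2·x^4/45 + 2·x^2/3 + 2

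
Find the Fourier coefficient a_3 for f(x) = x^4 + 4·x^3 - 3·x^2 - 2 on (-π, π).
a_3 = (1/π) ∫_{-π}^{π} f(x)·cos(3x) dx.
Evaluate the integral (use parity and integration by parts as needed): a_3 = 52/27 - 8·π^2/9.

Final answer: 52/27 - 8·π^2/9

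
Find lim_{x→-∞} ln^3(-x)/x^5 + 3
The quotient is an ∞/∞ indeterminate form as x → -∞.
Compare growth rates of the dominant terms (exponentials ≫ polynomials ≫ logarithms), or apply L'Hôpital's rule; the quotient → 0.
Adding the constant: 0 + 3 = 3. Limit = 3.

Final answer: 3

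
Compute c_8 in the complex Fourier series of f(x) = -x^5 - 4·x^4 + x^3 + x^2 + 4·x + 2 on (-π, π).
Compute the real Fourier coefficients first: a_8 = 7/64 - π^2/2, b_8 = -21·π^2/64 - 1985/2048 + π^4/4.
Then c_8 = (a_8 − i·b_8)/2 = -π^2/4 + 7/128 - i·π^4/8 + 1985·i/4096 + 21·i·π^2/128.

Final answer: -π^2/4 + 7/128 - i·π^4/8 + 1985·i/4096 + 21·i·π^2/128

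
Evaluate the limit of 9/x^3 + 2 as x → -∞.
Evaluate the dominant behaviour as x → -∞; each term tends to a finite value or vanishes.
Limit = 2.

Final answer: 2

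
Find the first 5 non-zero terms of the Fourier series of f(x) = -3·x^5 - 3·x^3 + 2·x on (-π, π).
(-680 - 6·π^4 + 114·π^2)·sin(x) + (-12·π^2 + 16 + 3·π^4)·sin(2·x) + (-2·π^4 - 8/27 + 22·π^2/9)·sin(3·x) + (-3·π^2/8 - 55/64 + 3·π^4/2)·sin(4·x) + (-6·π^4/5 - 6·π^2/25 + 536/625)·sin(5·x)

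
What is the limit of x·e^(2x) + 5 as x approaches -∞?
The product is a 0·∞ indeterminate form at x → -∞.
Rewrite the product as x / e^(-2x) (an ∞/∞ form) and apply L'Hôpital, or use the standard hierarchy e^(2|x|) ≫ |x| as x → -∞.
The indeterminate product → 0, so the limit = 5.

Final answer: 5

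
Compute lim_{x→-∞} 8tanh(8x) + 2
Evaluate the dominant behaviour as x → -∞; each term tends to a finite value or vanishes.
Limit = -6.

Final answer: -6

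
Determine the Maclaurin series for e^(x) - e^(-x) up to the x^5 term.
x^5/60 + x^3/3 + 2·x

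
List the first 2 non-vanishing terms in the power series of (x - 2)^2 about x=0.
4 - 4·x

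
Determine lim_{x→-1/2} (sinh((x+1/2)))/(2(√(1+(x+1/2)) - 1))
Both numerator and denominator → 0 as x → -1/2; this is a 0/0 indeterminate form.
Expand each to leading order near x = -1/2: numerator ~ (x + 1/2), denominator ~ (x + 1/2).
The limit of the ratio is 1.

Final answer: 1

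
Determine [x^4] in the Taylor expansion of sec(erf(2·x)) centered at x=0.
Expand to order 4: sec(erf(2·x)) = x^4·(-64/(3·π) + 160/(3·π^2)) + 8·x^2/π + 1 + O(x^5).
The coefficient of x^4 is -64/(3·π) + 160/(3·π^2).

Final answer: -64/(3·π) + 160/(3·π^2)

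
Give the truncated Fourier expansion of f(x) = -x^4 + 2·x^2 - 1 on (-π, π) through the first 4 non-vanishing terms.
(-56 + 8·π^2)·cos(x) + (5 - 2·π^2)·cos(2·x) + (-40/27 + 8·π^2/9)·cos(3·x) - π^4/5 - 1 + 2·π^2/3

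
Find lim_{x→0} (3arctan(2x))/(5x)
Both numerator and denominator → 0 as x → 0; this is a 0/0 indeterminate form.
Expand each to leading order near x = 0: numerator ~ 6·x, denominator ~ 5·x.
The limit of the ratio is 6/5.

Final answer: 6/5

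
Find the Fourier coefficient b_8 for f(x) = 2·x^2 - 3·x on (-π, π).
b_8 = (1/π) ∫_{-π}^{π} f(x)·sin(8x) dx.
Evaluate the integral (use parity and integration by parts as needed): b_8 = 3/4.

Final answer: 3/4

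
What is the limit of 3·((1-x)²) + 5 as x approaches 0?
Direct substitution at x = 0 gives 8.

Final answer: 8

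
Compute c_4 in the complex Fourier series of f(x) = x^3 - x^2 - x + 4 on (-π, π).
Compute the real Fourier coefficients first: a_4 = -1/4, b_4 = 11/16 - π^2/2.
Then c_4 = (a_4 − i·b_4)/2 = -1/8 - 11·i/32 + i·π^2/4.

Final answer: -1/8 - 11·i/32 + i·π^2/4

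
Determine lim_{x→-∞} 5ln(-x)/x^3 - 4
The quotient is an ∞/∞ indeterminate form as x → -∞.
Compare growth rates of the dominant terms (exponentials ≫ polynomials ≫ logarithms), or apply L'Hôpital's rule; the quotient → 0.
Adding the constant: 0 - 4 = -4. Limit = -4.

Final answer: -4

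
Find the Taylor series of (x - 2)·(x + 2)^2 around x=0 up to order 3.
x^3 + 2·x^2 - 4·x - 8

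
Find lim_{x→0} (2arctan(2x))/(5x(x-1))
Both numerator and denominator → 0 as x → 0; this is a 0/0 indeterminate form.
Expand each to leading order near x = 0: numerator ~ 4·x, denominator ~ -5·x.
The limit of the ratio is -4/5.

Final answer: -4/5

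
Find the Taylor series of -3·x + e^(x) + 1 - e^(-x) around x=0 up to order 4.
x^3/3 - x + 1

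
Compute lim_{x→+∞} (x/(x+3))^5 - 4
As x → +∞: x/(x+3) = 1/(1 + 3/x) → 1, and the 5th power of a limit-1 base also → 1; with the additive constant, 1 - 4 = -3.
Limit = -3.

Final answer: -3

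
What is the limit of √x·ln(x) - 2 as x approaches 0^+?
The product is a 0·∞ indeterminate form at x → 0⁺.
Rewrite the product as ln(x) / x^(-1/2) and apply L'Hôpital, or use the standard hierarchy x^(-1/2) ≫ |ln x| as x → 0⁺.
The indeterminate product → 0, so the limit = -2.

Final answer: -2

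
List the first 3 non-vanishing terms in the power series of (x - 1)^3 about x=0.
-3·x^2 + 3·x - 1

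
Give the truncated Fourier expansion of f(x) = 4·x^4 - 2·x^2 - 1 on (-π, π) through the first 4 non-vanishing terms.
(200 - 32·π^2)·cos(x) + (-14 + 8·π^2)·cos(2·x) + (88/27 - 32·π^2/9)·cos(3·x) - 2·π^2/3 - 1 + 4·π^4/5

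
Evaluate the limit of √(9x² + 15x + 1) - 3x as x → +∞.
As x → +∞: multiply by the conjugate to get (15x+1)/(√(9x²+15x+1)+3x); the denominator ~ 6x, so the limit is 15/6 = 5/2.
Limit = 5/2.

Final answer: 5/2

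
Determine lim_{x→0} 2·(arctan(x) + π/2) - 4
Direct substitution at x = 0 gives -4 + π.

Final answer: -4 + π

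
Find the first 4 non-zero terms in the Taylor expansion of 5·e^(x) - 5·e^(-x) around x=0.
x^7/504 + x^5/12 + 5·x^3/3 + 10·x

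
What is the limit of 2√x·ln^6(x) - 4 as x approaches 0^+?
The product is a 0·∞ indeterminate form at x → 0⁺.
Rewrite the product as 2·ln^6(x) / x^(-1/2) and apply L'Hôpital, or use the standard hierarchy x^(-1/2) ≫ |ln x|^6 as x → 0⁺.
The indeterminate product → 0, so the limit = -4.

Final answer: -4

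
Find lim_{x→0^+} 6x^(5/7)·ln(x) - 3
The product is a 0·∞ indeterminate form at x → 0⁺.
Rewrite the product as 6·ln(x) / x^(-5/7) and apply L'Hôpital, or use the standard hierarchy x^(-5/7) ≫ |ln x| as x → 0⁺.
The indeterminate product → 0, so the limit = -3.

Final answer: -3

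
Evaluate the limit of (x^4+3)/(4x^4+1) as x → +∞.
This is an ∞/∞ indeterminate form as x → +∞.
Divide numerator and denominator by x^4 and let the lower-order terms vanish; the leading terms give 1/4.
Limit = 1/4.

Final answer: 1/4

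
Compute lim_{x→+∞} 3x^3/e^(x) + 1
The quotient is an ∞/∞ indeterminate form as x → +∞.
The exponential denominator e^(x) dominates the polynomial numerator (e^x ≫ x^3 as x → ∞), so the quotient → 0.
Adding the constant: 0 + 1 = 1. Limit = 1.

Final answer: 1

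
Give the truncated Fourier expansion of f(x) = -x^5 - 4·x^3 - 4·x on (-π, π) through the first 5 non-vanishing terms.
(-200 - 2·π^4 + 32·π^2)·sin(x) + (-π^2 + 11/2 + π^4)·sin(2·x) + (-2·π^4/3 - 32·π^2/27 - 152/81)·sin(3·x) + (95/64 + 11·π^2/8 + π^4/2)·sin(4·x) + (-2·π^4/5 - 32·π^2/25 - 808/625)·sin(5·x)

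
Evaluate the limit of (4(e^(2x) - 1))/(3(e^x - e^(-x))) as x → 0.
Both numerator and denominator → 0 as x → 0; this is a 0/0 indeterminate form.
Expand each to leading order near x = 0: numerator ~ 8·x, denominator ~ 6·x.
The limit of the ratio is 4/3.

Final answer: 4/3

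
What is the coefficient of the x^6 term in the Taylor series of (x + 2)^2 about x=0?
Expand to order 6: (x + 2)^2 = x^2 + 4·x + 4 + O(x^7).
The coefficient of x^6 is 0.

Final answer: 0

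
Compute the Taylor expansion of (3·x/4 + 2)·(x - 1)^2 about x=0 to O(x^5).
3·x^3/4 + x^2/2 - 13·x/4 + 2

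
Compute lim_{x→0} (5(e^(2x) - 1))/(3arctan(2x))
Both numerator and denominator → 0 as x → 0; this is a 0/0 indeterminate form.
Expand each to leading order near x = 0: numerator ~ 10·x, denominator ~ 6·x.
The limit of the ratio is 5/3.

Final answer: 5/3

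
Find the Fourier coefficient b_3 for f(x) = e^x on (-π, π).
b_3 = (1/π) ∫_{-π}^{π} f(x)·sin(3x) dx.
Evaluate the integral (use parity and integration by parts as needed): b_3 = (-3 + 3·e^(2·π))·e^(-π)/(10·π).

Final answer: (-3 + 3·e^(2·π))·e^(-π)/(10·π)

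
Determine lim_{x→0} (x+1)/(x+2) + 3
Direct substitution at x = 0 gives 7/2.

Final answer: 7/2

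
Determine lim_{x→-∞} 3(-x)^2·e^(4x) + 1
The product is a 0·∞ indeterminate form at x → -∞.
Rewrite the product as 3(-x)^2 / e^(-4x) (an ∞/∞ form) and apply L'Hôpital, or use the standard hierarchy e^(4|x|) ≫ |(-x)^2| as x → -∞.
The indeterminate product → 0, so the limit = 1.

Final answer: 1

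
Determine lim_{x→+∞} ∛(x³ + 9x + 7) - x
This is an ∞ − ∞ indeterminate form.
Multiply by (A² + AB + B²)/(A² + AB + B²) where A = ∛(x³+9x + 7), B = x to use A³ − B³ = (A−B)(A²+AB+B²); the x³ terms cancel, leaving (9x + 7)/(A²+AB+B²) with denominator ~ 3x², so the limit is 0.
Limit = 0.

Final answer: 0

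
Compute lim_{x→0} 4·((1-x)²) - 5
Direct substitution at x = 0 gives -1.

Final answer: -1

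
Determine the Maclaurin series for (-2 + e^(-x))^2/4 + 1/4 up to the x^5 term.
-7·x^5/120 + x^4/8 - x^3/6 + x/2 + 1/2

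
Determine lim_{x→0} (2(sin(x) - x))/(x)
Both numerator and denominator → 0 as x → 0; this is a 0/0 indeterminate form.
Expand each to leading order near x = 0: numerator ~ -x^3/3, denominator ~ x.
The limit of the ratio is 0.

Final answer: 0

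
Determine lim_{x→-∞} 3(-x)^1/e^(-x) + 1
The quotient is an ∞/∞ indeterminate form as x → -∞.
Compare growth rates of the dominant terms (exponentials ≫ polynomials ≫ logarithms), or apply L'Hôpital's rule; the quotient → 0.
Adding the constant: 0 + 1 = 1. Limit = 1.

Final answer: 1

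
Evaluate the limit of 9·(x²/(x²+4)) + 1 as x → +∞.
Evaluate the dominant behaviour as x → +∞; each term tends to a finite value or vanishes.
Limit = 10.

Final answer: 10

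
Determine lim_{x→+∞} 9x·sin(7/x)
As x → +∞: let u = 7/x → 0⁺; then 9·x·sin(7/x) = 9·7·sin(u)/u → 9·7·1 = 63.
Limit = 63.

Final answer: 63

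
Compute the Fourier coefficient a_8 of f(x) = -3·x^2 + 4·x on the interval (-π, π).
a_8 = (1/π) ∫_{-π}^{π} f(x)·cos(8x) dx.
Evaluate the integral (use parity and integration by parts as needed): a_8 = -3/16.

Final answer: -3/16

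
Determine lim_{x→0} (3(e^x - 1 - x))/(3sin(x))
Both numerator and denominator → 0 as x → 0; this is a 0/0 indeterminate form.
Expand each to leading order near x = 0: numerator ~ 3·x^2/2, denominator ~ 3·x.
The limit of the ratio is 0.

Final answer: 0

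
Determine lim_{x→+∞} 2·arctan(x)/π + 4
Evaluate the dominant behaviour as x → +∞; each term tends to a finite value or vanishes.
Limit = 5.

Final answer: 5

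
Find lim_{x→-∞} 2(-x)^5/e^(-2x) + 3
The quotient is an ∞/∞ indeterminate form as x → -∞.
Compare growth rates of the dominant terms (exponentials ≫ polynomials ≫ logarithms), or apply L'Hôpital's rule; the quotient → 0.
Adding the constant: 0 + 3 = 3. Limit = 3.

Final answer: 3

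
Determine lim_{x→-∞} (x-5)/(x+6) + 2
Evaluate the dominant behaviour as x → -∞; each term tends to a finite value or vanishes.
Limit = 3.

Final answer: 3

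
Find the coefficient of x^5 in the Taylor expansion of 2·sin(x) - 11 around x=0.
Expand to order 5: 2·sin(x) - 11 = x^5/60 - x^3/3 + 2·x - 11 + O(x^6).
The coefficient of x^5 is 1/60.

Final answer: 1/60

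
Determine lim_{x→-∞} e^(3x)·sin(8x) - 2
Evaluate the dominant behaviour as x → -∞; each term tends to a finite value or vanishes.
Limit = -2.

Final answer: -2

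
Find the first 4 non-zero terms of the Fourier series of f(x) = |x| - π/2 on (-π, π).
-4·cos(x)/π - 4·cos(3·x)/(9·π) - 4·cos(5·x)/(25·π) - 4·cos(7·x)/(49·π)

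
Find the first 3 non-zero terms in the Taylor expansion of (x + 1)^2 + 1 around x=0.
x^2 + 2·x + 2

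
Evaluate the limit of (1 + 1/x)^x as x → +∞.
As x → +∞: this is the defining limit (1 + 1/x)^x → e^1.
Limit = e.

Final answer: e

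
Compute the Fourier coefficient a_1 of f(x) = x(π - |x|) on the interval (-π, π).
a_1 = (1/π) ∫_{-π}^{π} f(x)·cos(1x) dx.
Evaluate the integral (use parity and integration by parts as needed): a_1 = 0.

Final answer: 0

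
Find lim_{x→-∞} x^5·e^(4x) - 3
The product is a 0·∞ indeterminate form at x → -∞.
Rewrite the product as x^5 / e^(-4x) (an ∞/∞ form) and apply L'Hôpital, or use the standard hierarchy e^(4|x|) ≫ |x^5| as x → -∞.
The indeterminate product → 0, so the limit = -3.

Final answer: -3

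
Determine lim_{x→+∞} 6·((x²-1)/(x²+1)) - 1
Evaluate the dominant behaviour as x → +∞; each term tends to a finite value or vanishes.
Limit = 5.

Final answer: 5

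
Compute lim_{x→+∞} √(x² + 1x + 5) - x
As x → +∞: multiply by the conjugate to get (1x+5)/(√(x²+1x+5)+x); the denominator ~ 2x, so the limit is 1/2.
Limit = 1/2.

Final answer: 1/2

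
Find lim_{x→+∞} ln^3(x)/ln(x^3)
This is an ∞/∞ indeterminate form as x → +∞.
Write ln(x^3) = 3·ln(x), reducing the quotient to ln^2(x)/3 → ∞.
Limit = ∞.

Final answer: ∞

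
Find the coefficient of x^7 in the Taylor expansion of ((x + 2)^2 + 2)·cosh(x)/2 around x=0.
Expand to order 7: ((x + 2)^2 + 2)·cosh(x)/2 = x^7/360 + x^6/40 + x^5/12 + 3·x^4/8 + x^3 + 2·x^2 + 2·x + 3 + O(x^8).
The coefficient of x^7 is 1/360.

Final answer: 1/360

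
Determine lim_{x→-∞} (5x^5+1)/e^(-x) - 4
The quotient is an ∞/∞ indeterminate form as x → -∞.
Compare growth rates of the dominant terms (exponentials ≫ polynomials ≫ logarithms), or apply L'Hôpital's rule; the quotient → 0.
Adding the constant: 0 - 4 = -4. Limit = -4.

Final answer: -4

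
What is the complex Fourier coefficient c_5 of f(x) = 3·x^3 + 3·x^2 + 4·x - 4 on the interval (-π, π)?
Compute the real Fourier coefficients first: a_5 = -12/25, b_5 = 164/125 + 6·π^2/5.
Then c_5 = (a_5 − i·b_5)/2 = -6/25 - 3·i·π^2/5 - 82·i/125.

Final answer: -6/25 - 3·i·π^2/5 - 82·i/125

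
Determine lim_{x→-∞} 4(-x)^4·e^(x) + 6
The product is a 0·∞ indeterminate form at x → -∞.
Rewrite the product as 4(-x)^4 / e^(-x) (an ∞/∞ form) and apply L'Hôpital, or use the standard hierarchy e^(|x|) ≫ |(-x)^4| as x → -∞.
The indeterminate product → 0, so the limit = 6.

Final answer: 6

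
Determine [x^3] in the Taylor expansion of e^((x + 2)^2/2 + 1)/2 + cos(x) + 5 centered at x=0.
Expand to order 3: e^((x + 2)^2/2 + 1)/2 + cos(x) + 5 = 7·x^3·e^(3)/6 + x^2·(-1/2 + 5·e^(3)/4) + x·e^(3) + 6 + e^(3)/2 + O(x^4).
The coefficient of x^3 is 7·e^(3)/6.

Final answer: 7·e^(3)/6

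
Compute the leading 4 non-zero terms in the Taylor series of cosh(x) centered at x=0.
x^6/720 + x^4/24 + x^2/2 + 1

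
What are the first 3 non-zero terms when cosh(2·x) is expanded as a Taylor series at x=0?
2·x^4/3 + 2·x^2 + 1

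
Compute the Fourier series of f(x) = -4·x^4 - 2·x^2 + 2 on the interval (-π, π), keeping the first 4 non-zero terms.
(-184 + 32·π^2)·cos(x) + (10 - 8·π^2)·cos(2·x) + (-40/27 + 32·π^2/9)·cos(3·x) - 4·π^4/5 - 2·π^2/3 + 2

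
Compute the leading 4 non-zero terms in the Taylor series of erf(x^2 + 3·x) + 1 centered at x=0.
-18·x^3/√(π) + 2·x^2/√(π) + 6·x/√(π) + 1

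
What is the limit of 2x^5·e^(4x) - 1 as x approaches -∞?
The product is a 0·∞ indeterminate form at x → -∞.
Rewrite the product as 2x^5 / e^(-4x) (an ∞/∞ form) and apply L'Hôpital, or use the standard hierarchy e^(4|x|) ≫ |x^5| as x → -∞.
The indeterminate product → 0, so the limit = -1.

Final answer: -1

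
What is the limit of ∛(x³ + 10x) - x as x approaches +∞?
This is an ∞ − ∞ indeterminate form.
Multiply by (A² + AB + B²)/(A² + AB + B²) where A = ∛(x³+10x), B = x to use A³ − B³ = (A−B)(A²+AB+B²); the x³ terms cancel, leaving (10x)/(A²+AB+B²) with denominator ~ 3x², so the limit is 0.
Limit = 0.

Final answer: 0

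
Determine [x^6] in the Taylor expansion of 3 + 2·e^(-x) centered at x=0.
Expand to order 6: 3 + 2·e^(-x) = x^6/360 - x^5/60 + x^4/12 - x^3/3 + x^2 - 2·x + 5 + O(x^7).
The coefficient of x^6 is 1/360.

Final answer: 1/360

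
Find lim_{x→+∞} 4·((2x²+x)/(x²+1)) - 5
Evaluate the dominant behaviour as x → +∞; each term tends to a finite value or vanishes.
Limit = 3.

Final answer: 3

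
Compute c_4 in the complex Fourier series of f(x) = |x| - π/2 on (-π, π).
Compute the real Fourier coefficients first: a_4 = 0, b_4 = 0.
Then c_4 = (a_4 − i·b_4)/2 = 0.

Final answer: 0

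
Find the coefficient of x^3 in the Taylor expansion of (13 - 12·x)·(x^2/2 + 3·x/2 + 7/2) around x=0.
Expand to order 3: (13 - 12·x)·(x^2/2 + 3·x/2 + 7/2) = -6·x^3 - 23·x^2/2 - 45·x/2 + 91/2 + O(x^4).
The coefficient of x^3 is -6.

Final answer: -6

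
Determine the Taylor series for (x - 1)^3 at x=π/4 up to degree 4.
-3·π^2/16 - 1 + π^3/64 + 3·π/4 + (-3·π/2 + 3·π^2/16 + 3)·(x - π/4) + (-3 + 3·π/4)·(x - π/4)^2 + (x - π/4)^3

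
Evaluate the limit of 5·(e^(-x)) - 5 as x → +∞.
Evaluate the dominant behaviour as x → +∞; each term tends to a finite value or vanishes.
Limit = -5.

Final answer: -5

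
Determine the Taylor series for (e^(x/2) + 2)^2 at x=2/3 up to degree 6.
e^(2/3) + 4 + 4·e^(1/3) + (e^(2/3) + 2·e^(1/3))·(x - 2/3) + (e^(5/3) + 8·e^(1/3) + 7·e^(4/3) + 20·e^(2/3) + 18·e)·(x - 2/3)^2/(2·e + 16 + 12·e^(2/3) + 24·e^(1/3)) + (2·e^(5/3) + 8·e^(1/3) + 13·e^(4/3) + 28·e^(2/3) + 30·e)·(x - 2/3)^3/(12·e + 96 + 72·e^(2/3) + 144·e^(1/3)) + (8·e^(1/3) + 4·e^(5/3) + 44·e^(2/3) + 25·e^(4/3) + 54·e)·(x - 2/3)^4/(96·e + 768 + 576·e^(2/3) + 1152·e^(1/3)) + (8·e^(1/3) + 8·e^(5/3) + 76·e^(2/3) + 49·e^(4/3) + 102·e)·(x - 2/3)^5/(960·e + 7680 + 5760·e^(2/3) + 11520·e^(1/3)) + (8·e^(1/3) + 16·e^(5/3) + 140·e^(2/3) + 97·e^(4/3) + 198·e)·(x - 2/3)^6/(11520·e + 92160 + 69120·e^(2/3) + 138240·e^(1/3))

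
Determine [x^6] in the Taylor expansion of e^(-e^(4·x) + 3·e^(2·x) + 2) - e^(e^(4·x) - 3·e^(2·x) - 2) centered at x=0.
-812·e^(-4)/45 + 308·e^(4)/15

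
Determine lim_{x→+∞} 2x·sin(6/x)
As x → +∞: let u = 6/x → 0⁺; then 2·x·sin(6/x) = 2·6·sin(u)/u → 2·6·1 = 12.
Limit = 12.

Final answer: 12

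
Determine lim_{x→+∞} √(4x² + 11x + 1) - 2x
As x → +∞: multiply by the conjugate to get (11x+1)/(√(4x²+11x+1)+2x); the denominator ~ 4x, so the limit is 11/4.
Limit = 11/4.

Final answer: 11/4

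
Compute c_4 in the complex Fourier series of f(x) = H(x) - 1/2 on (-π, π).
Compute the real Fourier coefficients first: a_4 = 0, b_4 = 0.
Then c_4 = (a_4 − i·b_4)/2 = 0.

Final answer: 0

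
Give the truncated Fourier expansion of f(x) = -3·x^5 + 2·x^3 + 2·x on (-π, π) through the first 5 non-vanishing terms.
(-740 - 6·π^4 + 124·π^2)·sin(x) + (-17·π^2 + 47/2 + 3·π^4)·sin(2·x) + (-2·π^4 - 68/27 + 52·π^2/9)·sin(3·x) + (-23·π^2/8 + 5/64 + 3·π^4/2)·sin(4·x) + (-6·π^4/5 + 236/625 + 44·π^2/25)·sin(5·x)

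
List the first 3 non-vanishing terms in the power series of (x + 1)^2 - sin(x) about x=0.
x^2 + x + 1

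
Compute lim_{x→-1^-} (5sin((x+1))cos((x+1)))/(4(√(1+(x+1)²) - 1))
Both numerator and denominator → 0 as x → -1^-; this is a 0/0 indeterminate form.
Expand each to leading order near x = -1: numerator ~ 5·(x + 1), denominator ~ 2·(x + 1)^2.
The limit of the ratio is -∞.

Final answer: -∞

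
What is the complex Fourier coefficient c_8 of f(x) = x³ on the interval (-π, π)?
Compute the real Fourier coefficients first: a_8 = 0, b_8 = 3/128 - π^2/4.
Then c_8 = (a_8 − i·b_8)/2 = -3·i/256 + i·π^2/8.

Final answer: -3·i/256 + i·π^2/8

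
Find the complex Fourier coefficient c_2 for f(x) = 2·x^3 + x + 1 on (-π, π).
Compute the real Fourier coefficients first: a_2 = 0, b_2 = 2 - 2·π^2.
Then c_2 = (a_2 − i·b_2)/2 = -i + i·π^2.

Final answer: -i + i·π^2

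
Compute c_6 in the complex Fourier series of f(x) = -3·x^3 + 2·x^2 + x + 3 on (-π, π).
Compute the real Fourier coefficients first: a_6 = 2/9, b_6 = -1/2 + π^2.
Then c_6 = (a_6 − i·b_6)/2 = 1/9 - i·π^2/2 + i/4.

Final answer: 1/9 - i·π^2/2 + i/4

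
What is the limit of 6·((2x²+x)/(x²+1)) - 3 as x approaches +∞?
Evaluate the dominant behaviour as x → +∞; each term tends to a finite value or vanishes.
Limit = 9.

Final answer: 9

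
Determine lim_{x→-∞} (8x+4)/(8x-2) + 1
Evaluate the dominant behaviour as x → -∞; each term tends to a finite value or vanishes.
Limit = 2.

Final answer: 2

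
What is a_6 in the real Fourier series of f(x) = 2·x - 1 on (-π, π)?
a_6 = (1/π) ∫_{-π}^{π} f(x)·cos(6x) dx.
Evaluate the integral (use parity and integration by parts as needed): a_6 = 0.

Final answer: 0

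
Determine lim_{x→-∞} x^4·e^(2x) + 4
The product is a 0·∞ indeterminate form at x → -∞.
Rewrite the product as x^4 / e^(-2x) (an ∞/∞ form) and apply L'Hôpital, or use the standard hierarchy e^(2|x|) ≫ |x^4| as x → -∞.
The indeterminate product → 0, so the limit = 4.

Final answer: 4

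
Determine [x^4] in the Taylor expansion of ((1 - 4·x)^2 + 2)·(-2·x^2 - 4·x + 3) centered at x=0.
Expand to order 4: ((1 - 4·x)^2 + 2)·(-2·x^2 - 4·x + 3) = -32·x^4 - 48·x^3 + 74·x^2 - 36·x + 9 + O(x^5).
The coefficient of x^4 is -32.

Final answer: -32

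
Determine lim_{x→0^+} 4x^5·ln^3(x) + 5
The product is a 0·∞ indeterminate form at x → 0⁺.
Rewrite the product as 4·ln^3(x) / x^(-5) and apply L'Hôpital, or use the standard hierarchy x^(-5) ≫ |ln x|^3 as x → 0⁺.
The indeterminate product → 0, so the limit = 5.

Final answer: 5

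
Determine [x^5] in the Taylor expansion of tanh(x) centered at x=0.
Expand to order 5: tanh(x) = 2·x^5/15 - x^3/3 + x + O(x^6).
The coefficient of x^5 is 2/15.

Final answer: 2/15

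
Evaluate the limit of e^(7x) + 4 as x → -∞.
Evaluate the dominant behaviour as x → -∞; each term tends to a finite value or vanishes.
Limit = 4.

Final answer: 4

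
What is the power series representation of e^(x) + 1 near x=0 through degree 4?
x^4/24 + x^3/6 + x^2/2 + x + 2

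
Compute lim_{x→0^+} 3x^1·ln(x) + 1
The product is a 0·∞ indeterminate form at x → 0⁺.
Rewrite the product as 3·ln(x) / x^(-1) and apply L'Hôpital, or use the standard hierarchy x^(-1) ≫ |ln x| as x → 0⁺.
The indeterminate product → 0, so the limit = 1.

Final answer: 1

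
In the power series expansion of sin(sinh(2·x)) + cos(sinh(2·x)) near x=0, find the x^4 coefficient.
Expand to order 4: sin(sinh(2·x)) + cos(sinh(2·x)) = -2·x^4 - 2·x^2 + 2·x + 1 + O(x^5).
The coefficient of x^4 is -2.

Final answer: -2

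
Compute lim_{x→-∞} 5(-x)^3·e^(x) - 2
The product is a 0·∞ indeterminate form at x → -∞.
Rewrite the product as 5(-x)^3 / e^(-x) (an ∞/∞ form) and apply L'Hôpital, or use the standard hierarchy e^(|x|) ≫ |(-x)^3| as x → -∞.
The indeterminate product → 0, so the limit = -2.

Final answer: -2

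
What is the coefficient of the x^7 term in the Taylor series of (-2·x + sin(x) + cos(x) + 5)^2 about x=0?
Expand to order 7: (-2·x + sin(x) + cos(x) + 5)^2 = -11·x^7/504 - 17·x^6/360 + 11·x^5/60 + 13·x^4/12 - x^3 - 5·x^2 - 12·x + 36 + O(x^8).
The coefficient of x^7 is -11/504.

Final answer: -11/504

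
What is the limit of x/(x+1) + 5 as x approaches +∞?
Evaluate the dominant behaviour as x → +∞; each term tends to a finite value or vanishes.
Limit = 6.

Final answer: 6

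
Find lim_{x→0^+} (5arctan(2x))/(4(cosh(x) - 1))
Both numerator and denominator → 0 as x → 0^+; this is a 0/0 indeterminate form.
Expand each to leading order near x = 0: numerator ~ 10·x, denominator ~ 2·x^2.
The limit of the ratio is ∞.

Final answer: ∞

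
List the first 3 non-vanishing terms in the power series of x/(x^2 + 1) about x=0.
x^5 - x^3 + x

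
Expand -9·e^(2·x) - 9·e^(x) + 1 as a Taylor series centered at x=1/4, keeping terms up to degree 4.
-9·e^(1/2) - 9·e^(1/4) + 1 + (-18·e^(1/2) - 9·e^(1/4))·(x - 1/4) + (-18·e^(1/2) - 9·e^(1/4)/2)·(x - 1/4)^2 + (-12·e^(1/2) - 3·e^(1/4)/2)·(x - 1/4)^3 + (-6·e^(1/2) - 3·e^(1/4)/8)·(x - 1/4)^4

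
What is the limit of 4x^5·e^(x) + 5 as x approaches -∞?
The product is a 0·∞ indeterminate form at x → -∞.
Rewrite the product as 4x^5 / e^(-x) (an ∞/∞ form) and apply L'Hôpital, or use the standard hierarchy e^(|x|) ≫ |x^5| as x → -∞.
The indeterminate product → 0, so the limit = 5.

Final answer: 5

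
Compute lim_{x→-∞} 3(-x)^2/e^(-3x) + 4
The quotient is an ∞/∞ indeterminate form as x → -∞.
Compare growth rates of the dominant terms (exponentials ≫ polynomials ≫ logarithms), or apply L'Hôpital's rule; the quotient → 0.
Adding the constant: 0 + 4 = 4. Limit = 4.

Final answer: 4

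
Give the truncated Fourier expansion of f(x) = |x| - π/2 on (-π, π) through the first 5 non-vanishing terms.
-4·cos(x)/π - 4·cos(3·x)/(9·π) - 4·cos(5·x)/(25·π) - 4·cos(7·x)/(49·π) - 4·cos(9·x)/(81·π)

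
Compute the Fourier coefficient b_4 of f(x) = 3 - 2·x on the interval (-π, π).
b_4 = (1/π) ∫_{-π}^{π} f(x)·sin(4x) dx.
Evaluate the integral (use parity and integration by parts as needed): b_4 = 1.

Final answer: 1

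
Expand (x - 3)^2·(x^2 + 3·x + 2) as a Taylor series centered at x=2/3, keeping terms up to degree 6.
1960/81 + 77·(x - 2/3)/27 - 31·(x - 2/3)^2/3 - (x - 2/3)^3/3 + (x - 2/3)^4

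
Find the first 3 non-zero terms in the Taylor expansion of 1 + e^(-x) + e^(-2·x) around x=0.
5·x^2/2 - 3·x + 3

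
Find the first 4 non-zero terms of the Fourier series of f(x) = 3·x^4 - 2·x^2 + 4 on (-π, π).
(152 - 24·π^2)·cos(x) + (-11 + 6·π^2)·cos(2·x) + (8/3 - 8·π^2/3)·cos(3·x) - 2·π^2/3 + 4 + 3·π^4/5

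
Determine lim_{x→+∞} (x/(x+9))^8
As x → +∞: x/(x+9) = 1/(1 + 9/x) → 1, and the 8th power of a limit-1 base also → 1.
Limit = 1.

Final answer: 1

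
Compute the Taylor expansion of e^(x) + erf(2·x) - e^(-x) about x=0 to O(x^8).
x^7·(1/2520 - 128/(21·√(π))) + x^5·(1/60 + 32/(5·√(π))) + x^3·(1/3 - 16/(3·√(π))) + x·(2 + 4/√(π))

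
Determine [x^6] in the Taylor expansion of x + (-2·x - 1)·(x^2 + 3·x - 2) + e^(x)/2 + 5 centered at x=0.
Expand to order 6: x + (-2·x - 1)·(x^2 + 3·x - 2) + e^(x)/2 + 5 = x^6/1440 + x^5/240 + x^4/48 - 23·x^3/12 - 27·x^2/4 + 5·x/2 + 15/2 + O(x^7).
The coefficient of x^6 is 1/1440.

Final answer: 1/1440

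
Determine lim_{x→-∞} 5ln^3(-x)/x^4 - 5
The quotient is an ∞/∞ indeterminate form as x → -∞.
Compare growth rates of the dominant terms (exponentials ≫ polynomials ≫ logarithms), or apply L'Hôpital's rule; the quotient → 0.
Adding the constant: 0 - 5 = -5. Limit = -5.

Final answer: -5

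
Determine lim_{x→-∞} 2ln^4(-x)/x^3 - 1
The quotient is an ∞/∞ indeterminate form as x → -∞.
Compare growth rates of the dominant terms (exponentials ≫ polynomials ≫ logarithms), or apply L'Hôpital's rule; the quotient → 0.
Adding the constant: 0 - 1 = -1. Limit = -1.

Final answer: -1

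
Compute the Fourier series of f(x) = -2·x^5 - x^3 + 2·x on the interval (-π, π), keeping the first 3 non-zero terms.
(-464 - 4·π^4 + 78·π^2)·sin(x) + (-9·π^2 + 23/2 + 2·π^4)·sin(2·x) + (-4·π^4/3 - 16/81 + 62·π^2/27)·sin(3·x)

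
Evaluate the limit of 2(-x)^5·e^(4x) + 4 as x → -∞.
The product is a 0·∞ indeterminate form at x → -∞.
Rewrite the product as 2(-x)^5 / e^(-4x) (an ∞/∞ form) and apply L'Hôpital, or use the standard hierarchy e^(4|x|) ≫ |(-x)^5| as x → -∞.
The indeterminate product → 0, so the limit = 4.

Final answer: 4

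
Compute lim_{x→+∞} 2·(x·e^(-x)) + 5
Evaluate the dominant behaviour as x → +∞; each term tends to a finite value or vanishes.
Limit = 5.

Final answer: 5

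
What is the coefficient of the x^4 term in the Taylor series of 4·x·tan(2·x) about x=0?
Expand to order 4: 4·x·tan(2·x) = 32·x^4/3 + 8·x^2 + O(x^5).
The coefficient of x^4 is 32/3.

Final answer: 32/3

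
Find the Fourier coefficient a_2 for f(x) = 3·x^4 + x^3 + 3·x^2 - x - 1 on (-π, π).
a_2 = (1/π) ∫_{-π}^{π} f(x)·cos(2x) dx.
Evaluate the integral (use parity and integration by parts as needed): a_2 = -6 + 6·π^2.

Final answer: -6 + 6·π^2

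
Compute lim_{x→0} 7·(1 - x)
Direct substitution at x = 0 gives 7.

Final answer: 7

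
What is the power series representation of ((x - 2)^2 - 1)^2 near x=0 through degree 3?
-8·x^3 + 22·x^2 - 24·x + 9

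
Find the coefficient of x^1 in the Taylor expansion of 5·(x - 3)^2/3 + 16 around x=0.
Expand to order 1: 5·(x - 3)^2/3 + 16 = 31 - 10·x + O(x^2).
The coefficient of x^1 is -10.

Final answer: -10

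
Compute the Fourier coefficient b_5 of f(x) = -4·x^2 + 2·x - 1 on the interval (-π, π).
b_5 = (1/π) ∫_{-π}^{π} f(x)·sin(5x) dx.
Evaluate the integral (use parity and integration by parts as needed): b_5 = 4/5.

Final answer: 4/5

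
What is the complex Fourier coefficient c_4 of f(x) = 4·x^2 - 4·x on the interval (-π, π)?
Compute the real Fourier coefficients first: a_4 = 1, b_4 = 2.
Then c_4 = (a_4 − i·b_4)/2 = 1/2 - i.

Final answer: 1/2 - i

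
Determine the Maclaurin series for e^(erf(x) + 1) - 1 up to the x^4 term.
x^4·(-4·e/(3·π) + 2·e/(3·π^2)) + x^3·(-2·e/(3·√(π)) + 4·e/(3·π^(3/2))) + 2·e·x^2/π + 2·e·x/√(π) - 1 + e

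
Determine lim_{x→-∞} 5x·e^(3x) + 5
The product is a 0·∞ indeterminate form at x → -∞.
Rewrite the product as 5x / e^(-3x) (an ∞/∞ form) and apply L'Hôpital, or use the standard hierarchy e^(3|x|) ≫ |x| as x → -∞.
The indeterminate product → 0, so the limit = 5.

Final answer: 5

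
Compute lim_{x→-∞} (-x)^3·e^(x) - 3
The product is a 0·∞ indeterminate form at x → -∞.
Rewrite the product as (-x)^3 / e^(-x) (an ∞/∞ form) and apply L'Hôpital, or use the standard hierarchy e^(|x|) ≫ |(-x)^3| as x → -∞.
The indeterminate product → 0, so the limit = -3.

Final answer: -3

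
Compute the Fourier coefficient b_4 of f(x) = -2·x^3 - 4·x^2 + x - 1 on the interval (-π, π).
b_4 = (1/π) ∫_{-π}^{π} f(x)·sin(4x) dx.
Evaluate the integral (use parity and integration by parts as needed): b_4 = -7/8 + π^2.

Final answer: -7/8 + π^2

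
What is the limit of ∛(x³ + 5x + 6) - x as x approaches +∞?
This is an ∞ − ∞ indeterminate form.
Multiply by (A² + AB + B²)/(A² + AB + B²) where A = ∛(x³+5x + 6), B = x to use A³ − B³ = (A−B)(A²+AB+B²); the x³ terms cancel, leaving (5x + 6)/(A²+AB+B²) with denominator ~ 3x², so the limit is 0.
Limit = 0.

Final answer: 0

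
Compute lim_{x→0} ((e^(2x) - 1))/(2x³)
Both numerator and denominator → 0 as x → 0; this is a 0/0 indeterminate form.
Expand each to leading order near x = 0: numerator ~ 2·x, denominator ~ 2·x^3.
The limit of the ratio is ∞.

Final answer: ∞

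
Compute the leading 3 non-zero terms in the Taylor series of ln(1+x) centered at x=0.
x^3/3 - x^2/2 + x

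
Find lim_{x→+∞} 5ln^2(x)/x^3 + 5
The quotient is an ∞/∞ indeterminate form as x → +∞.
The polynomial denominator x^3 dominates the logarithmic numerator (any positive power of x ≫ ln^2(x) as x → ∞), so the quotient → 0.
Adding the constant: 0 + 5 = 5. Limit = 5.

Final answer: 5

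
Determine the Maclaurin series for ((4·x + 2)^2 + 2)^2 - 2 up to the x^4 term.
256·x^4 + 512·x^3 + 448·x^2 + 192·x + 34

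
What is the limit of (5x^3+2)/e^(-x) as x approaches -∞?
This is an ∞/∞ indeterminate form as x → -∞.
Compare growth rates of the dominant terms (exponentials ≫ polynomials ≫ logarithms), or apply L'Hôpital's rule; the quotient → 0.
Limit = 0.

Final answer: 0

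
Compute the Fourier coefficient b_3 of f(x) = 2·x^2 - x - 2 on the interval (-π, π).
b_3 = (1/π) ∫_{-π}^{π} f(x)·sin(3x) dx.
Evaluate the integral (use parity and integration by parts as needed): b_3 = -2/3.

Final answer: -2/3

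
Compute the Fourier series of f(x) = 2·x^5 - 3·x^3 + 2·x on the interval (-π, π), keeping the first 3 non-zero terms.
(-86·π^2 + 4·π^4 + 520)·sin(x) + (-2·π^4 - 43/2 + 13·π^2)·sin(2·x) + (-134·π^2/27 + 376/81 + 4·π^4/3)·sin(3·x)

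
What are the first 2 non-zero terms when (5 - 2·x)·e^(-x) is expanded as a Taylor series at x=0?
5 - 7·x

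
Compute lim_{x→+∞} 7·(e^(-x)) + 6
Evaluate the dominant behaviour as x → +∞; each term tends to a finite value or vanishes.
Limit = 6.

Final answer: 6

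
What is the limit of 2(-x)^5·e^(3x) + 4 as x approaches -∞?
The product is a 0·∞ indeterminate form at x → -∞.
Rewrite the product as 2(-x)^5 / e^(-3x) (an ∞/∞ form) and apply L'Hôpital, or use the standard hierarchy e^(3|x|) ≫ |(-x)^5| as x → -∞.
The indeterminate product → 0, so the limit = 4.

Final answer: 4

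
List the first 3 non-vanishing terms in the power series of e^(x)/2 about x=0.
x^2/4 + x/2 + 1/2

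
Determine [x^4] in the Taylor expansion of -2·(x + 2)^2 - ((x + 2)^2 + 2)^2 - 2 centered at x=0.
Expand to order 4: -2·(x + 2)^2 - ((x + 2)^2 + 2)^2 - 2 = -x^4 - 8·x^3 - 30·x^2 - 56·x - 46 + O(x^5).
The coefficient of x^4 is -1.

Final answer: -1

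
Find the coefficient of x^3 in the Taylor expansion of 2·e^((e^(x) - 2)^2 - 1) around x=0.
Expand to order 3: 2·e^((e^(x) - 2)^2 - 1) = -4·x^3/3 + 4·x^2 - 4·x + 2 + O(x^4).
The coefficient of x^3 is -4/3.

Final answer: -4/3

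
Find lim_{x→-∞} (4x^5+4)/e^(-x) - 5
The quotient is an ∞/∞ indeterminate form as x → -∞.
Compare growth rates of the dominant terms (exponentials ≫ polynomials ≫ logarithms), or apply L'Hôpital's rule; the quotient → 0.
Adding the constant: 0 - 5 = -5. Limit = -5.

Final answer: -5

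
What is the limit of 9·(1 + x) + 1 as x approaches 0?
Direct substitution at x = 0 gives 10.

Final answer: 10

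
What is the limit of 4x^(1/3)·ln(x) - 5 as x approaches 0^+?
The product is a 0·∞ indeterminate form at x → 0⁺.
Rewrite the product as 4·ln(x) / x^(-1/3) and apply L'Hôpital, or use the standard hierarchy x^(-1/3) ≫ |ln x| as x → 0⁺.
The indeterminate product → 0, so the limit = -5.

Final answer: -5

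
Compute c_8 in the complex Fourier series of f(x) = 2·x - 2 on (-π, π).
Compute the real Fourier coefficients first: a_8 = 0, b_8 = -1/2.
Then c_8 = (a_8 − i·b_8)/2 = i/4.

Final answer: i/4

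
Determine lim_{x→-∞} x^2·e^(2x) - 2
The product is a 0·∞ indeterminate form at x → -∞.
Rewrite the product as x^2 / e^(-2x) (an ∞/∞ form) and apply L'Hôpital, or use the standard hierarchy e^(2|x|) ≫ |x^2| as x → -∞.
The indeterminate product → 0, so the limit = -2.

Final answer: -2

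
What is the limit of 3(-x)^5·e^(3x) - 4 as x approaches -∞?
The product is a 0·∞ indeterminate form at x → -∞.
Rewrite the product as 3(-x)^5 / e^(-3x) (an ∞/∞ form) and apply L'Hôpital, or use the standard hierarchy e^(3|x|) ≫ |(-x)^5| as x → -∞.
The indeterminate product → 0, so the limit = -4.

Final answer: -4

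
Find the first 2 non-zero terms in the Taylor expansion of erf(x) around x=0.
-2·x^3/(3·√(π)) + 2·x/√(π)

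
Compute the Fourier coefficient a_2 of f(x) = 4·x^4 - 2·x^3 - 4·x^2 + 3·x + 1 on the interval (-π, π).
a_2 = (1/π) ∫_{-π}^{π} f(x)·cos(2x) dx.
Evaluate the integral (use parity and integration by parts as needed): a_2 = -16 + 8·π^2.

Final answer: -16 + 8·π^2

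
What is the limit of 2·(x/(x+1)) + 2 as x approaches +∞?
Evaluate the dominant behaviour as x → +∞; each term tends to a finite value or vanishes.
Limit = 4.

Final answer: 4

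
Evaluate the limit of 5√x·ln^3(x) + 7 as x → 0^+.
The product is a 0·∞ indeterminate form at x → 0⁺.
Rewrite the product as 5·ln^3(x) / x^(-1/2) and apply L'Hôpital, or use the standard hierarchy x^(-1/2) ≫ |ln x|^3 as x → 0⁺.
The indeterminate product → 0, so the limit = 7.

Final answer: 7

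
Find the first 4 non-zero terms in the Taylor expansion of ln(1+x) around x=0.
-x^4/4 + x^3/3 - x^2/2 + x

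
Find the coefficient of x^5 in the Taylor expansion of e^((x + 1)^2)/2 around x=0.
13·e/10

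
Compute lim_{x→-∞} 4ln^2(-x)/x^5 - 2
The quotient is an ∞/∞ indeterminate form as x → -∞.
Compare growth rates of the dominant terms (exponentials ≫ polynomials ≫ logarithms), or apply L'Hôpital's rule; the quotient → 0.
Adding the constant: 0 - 2 = -2. Limit = -2.

Final answer: -2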